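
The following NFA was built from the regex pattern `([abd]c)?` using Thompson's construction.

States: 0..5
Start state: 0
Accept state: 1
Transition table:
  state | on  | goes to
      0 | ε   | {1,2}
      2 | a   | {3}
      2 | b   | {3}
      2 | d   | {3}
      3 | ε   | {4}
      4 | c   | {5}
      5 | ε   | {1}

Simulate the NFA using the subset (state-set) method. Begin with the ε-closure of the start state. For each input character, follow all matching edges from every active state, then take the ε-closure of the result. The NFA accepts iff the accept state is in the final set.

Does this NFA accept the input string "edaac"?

start: ε-closure({0}) = {0,1,2}
'e' @ 1: {}  — dead — no transitions
rest 'daac' ignored (set empty)
after full input: {}  (accept=1 not in)

Answer: REJECT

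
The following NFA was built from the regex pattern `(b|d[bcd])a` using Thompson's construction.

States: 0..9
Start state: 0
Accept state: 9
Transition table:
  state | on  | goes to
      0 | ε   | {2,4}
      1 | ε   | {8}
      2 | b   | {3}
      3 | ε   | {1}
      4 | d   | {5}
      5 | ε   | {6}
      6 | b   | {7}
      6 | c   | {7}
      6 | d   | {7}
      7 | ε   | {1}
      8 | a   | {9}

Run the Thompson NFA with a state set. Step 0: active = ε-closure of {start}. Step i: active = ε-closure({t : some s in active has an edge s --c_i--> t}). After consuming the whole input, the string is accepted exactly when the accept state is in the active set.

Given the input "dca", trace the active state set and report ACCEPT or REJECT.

S₀ = ε-closure({0}) = {0,2,4}
'd' @ 1: {5,6}
'c' @ 2: {1,7,8}
'a' @ 3: {9}  ✓accept
end set {9} — state 9 in

Answer: ACCEPT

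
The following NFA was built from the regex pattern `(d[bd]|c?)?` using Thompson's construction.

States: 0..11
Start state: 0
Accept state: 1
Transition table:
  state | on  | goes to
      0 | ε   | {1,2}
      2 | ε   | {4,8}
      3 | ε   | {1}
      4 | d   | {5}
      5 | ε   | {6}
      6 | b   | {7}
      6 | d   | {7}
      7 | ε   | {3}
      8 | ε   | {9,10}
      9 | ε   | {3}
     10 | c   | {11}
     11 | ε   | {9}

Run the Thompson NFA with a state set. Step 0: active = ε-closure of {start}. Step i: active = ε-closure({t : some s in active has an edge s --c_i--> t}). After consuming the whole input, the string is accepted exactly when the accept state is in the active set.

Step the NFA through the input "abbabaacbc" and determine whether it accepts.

Answer: REJECT

Trace:
initial (ε-close {0}): {0,1,2,3,4,8,9,10}
'a' @ 1: {}  — dead — no transitions
rest 'bbabaacbc' ignored (set empty)
after full input: {}  (accept=1 not in)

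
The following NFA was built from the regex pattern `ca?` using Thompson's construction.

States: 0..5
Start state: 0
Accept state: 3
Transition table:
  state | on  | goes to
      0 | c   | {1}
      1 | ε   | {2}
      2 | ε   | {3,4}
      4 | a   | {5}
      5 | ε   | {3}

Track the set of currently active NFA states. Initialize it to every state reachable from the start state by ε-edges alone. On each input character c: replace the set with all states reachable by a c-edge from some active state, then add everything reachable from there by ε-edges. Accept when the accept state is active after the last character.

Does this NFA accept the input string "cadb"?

S₀ = ε-closure({0}) = {0}
'c' @ 1: {1,2,3,4}  (accept∈set)
'a' @ 2: {3,5}  (accept∈set)
'd' @ 3: {}  — state set empty
rest 'b' ignored (set empty)
final: {}; accept 3 not in set

Answer: REJECT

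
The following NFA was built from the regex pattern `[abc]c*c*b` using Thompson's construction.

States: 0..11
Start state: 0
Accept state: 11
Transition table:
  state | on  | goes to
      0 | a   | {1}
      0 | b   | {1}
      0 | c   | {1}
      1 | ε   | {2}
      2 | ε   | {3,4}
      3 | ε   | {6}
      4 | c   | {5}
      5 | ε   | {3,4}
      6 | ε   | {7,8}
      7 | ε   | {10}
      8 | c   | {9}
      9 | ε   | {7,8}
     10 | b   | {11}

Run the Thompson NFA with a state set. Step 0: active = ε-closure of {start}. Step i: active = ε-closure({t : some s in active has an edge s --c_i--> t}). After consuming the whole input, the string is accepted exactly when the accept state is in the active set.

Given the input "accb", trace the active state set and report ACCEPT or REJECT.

Answer: ACCEPT

Trace:
start: ε-closure({0}) = {0}
'a' @ 1: {1,2,3,4,6,7,8,10}
'c' @ 2: {3,4,5,6,7,8,9,10}
'c' @ 3: {3,4,5,6,7,8,9,10}
'b' @ 4: {11}  (accept∈set)
final: {11}; accept 11 in set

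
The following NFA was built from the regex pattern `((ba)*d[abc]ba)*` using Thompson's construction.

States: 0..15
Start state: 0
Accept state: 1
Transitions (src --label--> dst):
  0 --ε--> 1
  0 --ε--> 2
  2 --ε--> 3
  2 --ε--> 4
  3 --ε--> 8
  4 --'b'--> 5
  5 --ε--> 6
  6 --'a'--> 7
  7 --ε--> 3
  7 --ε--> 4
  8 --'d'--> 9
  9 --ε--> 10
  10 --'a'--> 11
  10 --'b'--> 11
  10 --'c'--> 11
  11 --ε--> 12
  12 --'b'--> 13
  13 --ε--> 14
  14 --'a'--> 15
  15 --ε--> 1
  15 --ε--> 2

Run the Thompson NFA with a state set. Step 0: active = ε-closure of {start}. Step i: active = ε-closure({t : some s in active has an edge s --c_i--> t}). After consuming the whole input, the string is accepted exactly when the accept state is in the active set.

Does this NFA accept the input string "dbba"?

Answer: ACCEPT

Trace:
S₀ = ε-closure({0}) = {0,1,2,3,4,8}
'd' @ 1: {9,10}
'b' @ 2: {11,12}
'b' @ 3: {13,14}
'a' @ 4: {1,2,3,4,8,15}  [accepting]
after full input: {1,2,3,4,8,15}  (accept=1 in)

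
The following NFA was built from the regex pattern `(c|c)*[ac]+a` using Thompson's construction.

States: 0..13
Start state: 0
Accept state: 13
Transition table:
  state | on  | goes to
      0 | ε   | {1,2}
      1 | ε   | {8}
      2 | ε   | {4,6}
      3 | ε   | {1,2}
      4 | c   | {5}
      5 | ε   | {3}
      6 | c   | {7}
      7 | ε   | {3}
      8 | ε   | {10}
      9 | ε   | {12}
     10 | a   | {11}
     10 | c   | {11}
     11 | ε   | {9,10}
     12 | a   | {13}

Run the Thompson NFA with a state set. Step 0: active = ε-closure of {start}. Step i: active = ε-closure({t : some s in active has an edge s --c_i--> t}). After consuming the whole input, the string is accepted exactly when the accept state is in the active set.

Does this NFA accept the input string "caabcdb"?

Answer: REJECT

Derivation:
S₀ = ε-closure({0}) = {0,1,2,4,6,8,10}
'c' @ 1: {1,2,3,4,5,6,7,8,9,10,11,12}
'a' @ 2: {9,10,11,12,13}  [accepting]
'a' @ 3: {9,10,11,12,13}  [accepting]
'b' @ 4: {}  — no active states
rest 'cdb' ignored (set empty)
final: {}; accept 13 not in set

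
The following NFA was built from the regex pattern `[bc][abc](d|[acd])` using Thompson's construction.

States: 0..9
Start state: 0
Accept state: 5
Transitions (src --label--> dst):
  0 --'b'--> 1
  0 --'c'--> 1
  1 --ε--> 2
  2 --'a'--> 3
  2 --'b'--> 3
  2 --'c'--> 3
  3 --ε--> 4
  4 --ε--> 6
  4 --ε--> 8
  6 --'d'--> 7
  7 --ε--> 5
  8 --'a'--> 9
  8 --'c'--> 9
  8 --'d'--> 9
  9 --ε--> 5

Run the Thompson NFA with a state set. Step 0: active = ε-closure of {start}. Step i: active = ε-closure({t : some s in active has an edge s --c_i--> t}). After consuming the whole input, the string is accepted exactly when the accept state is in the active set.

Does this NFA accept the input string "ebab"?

Answer: REJECT

Trace:
start: ε-closure({0}) = {0}
'e' @ 1: {}  — no active states
rest 'bab' ignored (set empty)
final: {}; accept 5 not in set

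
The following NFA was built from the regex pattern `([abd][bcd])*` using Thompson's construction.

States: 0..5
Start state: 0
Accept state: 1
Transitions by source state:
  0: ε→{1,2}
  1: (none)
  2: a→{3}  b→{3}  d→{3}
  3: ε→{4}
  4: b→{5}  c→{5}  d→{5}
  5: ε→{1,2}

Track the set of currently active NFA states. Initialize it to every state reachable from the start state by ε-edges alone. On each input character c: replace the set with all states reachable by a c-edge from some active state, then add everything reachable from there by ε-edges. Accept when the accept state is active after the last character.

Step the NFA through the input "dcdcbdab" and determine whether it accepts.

Answer: ACCEPT

Trace:
initial (ε-close {0}): {0,1,2}
'd' @ 1: {3,4}
'c' @ 2: {1,2,5}  ✓accept
'd' @ 3: {3,4}
'c' @ 4: {1,2,5}  ✓accept
'b' @ 5: {3,4}
'd' @ 6: {1,2,5}  ✓accept
'a' @ 7: {3,4}
'b' @ 8: {1,2,5}  ✓accept
end set {1,2,5} — state 1 in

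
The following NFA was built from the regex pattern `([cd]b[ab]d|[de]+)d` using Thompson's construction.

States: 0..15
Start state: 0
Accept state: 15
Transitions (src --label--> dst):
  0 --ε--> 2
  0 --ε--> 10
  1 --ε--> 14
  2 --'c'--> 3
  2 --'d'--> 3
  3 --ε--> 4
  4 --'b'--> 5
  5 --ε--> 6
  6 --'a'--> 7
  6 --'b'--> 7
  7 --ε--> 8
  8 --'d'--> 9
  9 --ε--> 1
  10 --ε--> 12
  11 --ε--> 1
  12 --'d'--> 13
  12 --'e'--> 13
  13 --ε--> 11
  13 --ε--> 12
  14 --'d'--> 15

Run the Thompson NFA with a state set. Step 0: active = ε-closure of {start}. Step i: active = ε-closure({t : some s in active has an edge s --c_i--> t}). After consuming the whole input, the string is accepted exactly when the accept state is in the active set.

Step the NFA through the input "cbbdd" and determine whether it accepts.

Answer: ACCEPT

Steps:
initial (ε-close {0}): {0,2,10,12}
'c' @ 1: {3,4}
'b' @ 2: {5,6}
'b' @ 3: {7,8}
'd' @ 4: {1,9,14}
'd' @ 5: {15}  (accept∈set)
after full input: {15}  (accept=15 in)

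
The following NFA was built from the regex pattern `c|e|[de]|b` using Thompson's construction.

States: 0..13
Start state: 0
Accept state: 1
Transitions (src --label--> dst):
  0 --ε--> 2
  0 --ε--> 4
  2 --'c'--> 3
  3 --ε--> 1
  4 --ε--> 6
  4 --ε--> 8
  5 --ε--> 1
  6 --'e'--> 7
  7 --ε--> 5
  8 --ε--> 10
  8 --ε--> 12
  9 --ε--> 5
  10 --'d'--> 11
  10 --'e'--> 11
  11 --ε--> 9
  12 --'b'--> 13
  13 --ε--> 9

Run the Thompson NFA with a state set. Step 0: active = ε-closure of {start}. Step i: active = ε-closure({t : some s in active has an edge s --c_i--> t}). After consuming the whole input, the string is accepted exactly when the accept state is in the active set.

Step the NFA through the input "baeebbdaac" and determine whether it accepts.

initial (ε-close {0}): {0,2,4,6,8,10,12}
'b' @ 1: {1,5,9,13}  [accepting]
'a' @ 2: {}  — dead — no transitions
rest 'eebbdaac' ignored (set empty)
final: {}; accept 1 not in set

Answer: REJECT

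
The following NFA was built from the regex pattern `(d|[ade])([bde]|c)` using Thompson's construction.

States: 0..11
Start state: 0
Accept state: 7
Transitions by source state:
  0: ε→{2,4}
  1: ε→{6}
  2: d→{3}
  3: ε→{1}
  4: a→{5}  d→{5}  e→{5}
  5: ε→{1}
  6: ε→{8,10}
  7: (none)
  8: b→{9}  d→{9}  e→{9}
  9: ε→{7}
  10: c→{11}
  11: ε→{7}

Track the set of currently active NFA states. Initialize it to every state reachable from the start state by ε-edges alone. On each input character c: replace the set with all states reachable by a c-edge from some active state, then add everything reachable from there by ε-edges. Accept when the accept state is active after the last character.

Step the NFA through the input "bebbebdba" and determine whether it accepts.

Answer: REJECT

Steps:
S₀ = ε-closure({0}) = {0,2,4}
'b' @ 1: {}  — state set empty
rest 'ebbebdba' ignored (set empty)
final: {}; accept 7 not in set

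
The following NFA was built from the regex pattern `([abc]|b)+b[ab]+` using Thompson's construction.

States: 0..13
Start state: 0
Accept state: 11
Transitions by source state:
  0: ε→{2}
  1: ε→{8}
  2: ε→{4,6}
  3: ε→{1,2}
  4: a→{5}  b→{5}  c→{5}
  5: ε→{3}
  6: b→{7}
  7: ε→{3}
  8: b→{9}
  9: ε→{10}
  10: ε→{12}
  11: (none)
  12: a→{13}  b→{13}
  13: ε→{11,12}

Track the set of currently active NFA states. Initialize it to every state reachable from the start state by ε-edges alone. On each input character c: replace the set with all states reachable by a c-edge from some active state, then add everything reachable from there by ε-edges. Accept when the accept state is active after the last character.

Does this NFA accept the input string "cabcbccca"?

S₀ = ε-closure({0}) = {0,2,4,6}
'c' @ 1: {1,2,3,4,5,6,8}
'a' @ 2: {1,2,3,4,5,6,8}
'b' @ 3: {1,2,3,4,5,6,7,8,9,10,12}
'c' @ 4: {1,2,3,4,5,6,8}
'b' @ 5: {1,2,3,4,5,6,7,8,9,10,12}
'c' @ 6: {1,2,3,4,5,6,8}
'c' @ 7: {1,2,3,4,5,6,8}
'c' @ 8: {1,2,3,4,5,6,8}
'a' @ 9: {1,2,3,4,5,6,8}
end set {1,2,3,4,5,6,8} — state 11 not in

Answer: REJECT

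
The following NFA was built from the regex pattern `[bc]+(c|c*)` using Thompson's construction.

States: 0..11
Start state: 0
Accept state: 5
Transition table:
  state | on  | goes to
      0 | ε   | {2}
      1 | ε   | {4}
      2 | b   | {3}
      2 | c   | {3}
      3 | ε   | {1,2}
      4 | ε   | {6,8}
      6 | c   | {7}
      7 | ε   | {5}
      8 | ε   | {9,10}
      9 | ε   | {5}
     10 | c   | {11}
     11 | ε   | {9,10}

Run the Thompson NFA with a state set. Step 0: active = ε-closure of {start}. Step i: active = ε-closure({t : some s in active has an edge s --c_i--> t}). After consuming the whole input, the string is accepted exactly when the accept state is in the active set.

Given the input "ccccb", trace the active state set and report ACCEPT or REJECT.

S₀ = ε-closure({0}) = {0,2}
'c' @ 1: {1,2,3,4,5,6,8,9,10}  [accepting]
'c' @ 2: {1,2,3,4,5,6,7,8,9,10,11}  [accepting]
'c' @ 3: {1,2,3,4,5,6,7,8,9,10,11}  [accepting]
'c' @ 4: {1,2,3,4,5,6,7,8,9,10,11}  [accepting]
'b' @ 5: {1,2,3,4,5,6,8,9,10}  [accepting]
after full input: {1,2,3,4,5,6,8,9,10}  (accept=5 in)

Answer: ACCEPT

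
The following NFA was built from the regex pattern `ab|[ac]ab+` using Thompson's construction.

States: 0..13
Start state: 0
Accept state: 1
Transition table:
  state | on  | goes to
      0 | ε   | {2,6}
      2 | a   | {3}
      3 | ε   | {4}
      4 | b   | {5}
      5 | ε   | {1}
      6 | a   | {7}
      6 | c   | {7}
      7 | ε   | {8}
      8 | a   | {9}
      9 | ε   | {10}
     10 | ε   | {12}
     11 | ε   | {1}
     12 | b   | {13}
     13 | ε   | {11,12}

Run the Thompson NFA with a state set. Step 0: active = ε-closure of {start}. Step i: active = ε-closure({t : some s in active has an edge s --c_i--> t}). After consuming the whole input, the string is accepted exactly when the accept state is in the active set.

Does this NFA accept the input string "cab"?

initial (ε-close {0}): {0,2,6}
'c' @ 1: {7,8}
'a' @ 2: {9,10,12}
'b' @ 3: {1,11,12,13}  ✓accept
final: {1,11,12,13}; accept 1 in set

Answer: ACCEPT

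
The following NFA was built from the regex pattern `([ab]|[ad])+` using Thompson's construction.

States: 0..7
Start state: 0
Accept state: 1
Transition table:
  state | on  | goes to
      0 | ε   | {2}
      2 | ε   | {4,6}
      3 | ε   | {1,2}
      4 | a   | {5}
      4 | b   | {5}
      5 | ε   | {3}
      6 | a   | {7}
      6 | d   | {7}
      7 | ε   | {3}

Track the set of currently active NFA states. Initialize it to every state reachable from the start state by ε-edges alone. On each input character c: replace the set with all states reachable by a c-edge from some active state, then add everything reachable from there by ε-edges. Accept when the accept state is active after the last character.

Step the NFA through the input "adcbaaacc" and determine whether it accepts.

Answer: REJECT

Steps:
start: ε-closure({0}) = {0,2,4,6}
'a' @ 1: {1,2,3,4,5,6,7}  [accepting]
'd' @ 2: {1,2,3,4,6,7}  [accepting]
'c' @ 3: {}  — dead — no transitions
rest 'baaacc' ignored (set empty)
end set {} — state 1 not in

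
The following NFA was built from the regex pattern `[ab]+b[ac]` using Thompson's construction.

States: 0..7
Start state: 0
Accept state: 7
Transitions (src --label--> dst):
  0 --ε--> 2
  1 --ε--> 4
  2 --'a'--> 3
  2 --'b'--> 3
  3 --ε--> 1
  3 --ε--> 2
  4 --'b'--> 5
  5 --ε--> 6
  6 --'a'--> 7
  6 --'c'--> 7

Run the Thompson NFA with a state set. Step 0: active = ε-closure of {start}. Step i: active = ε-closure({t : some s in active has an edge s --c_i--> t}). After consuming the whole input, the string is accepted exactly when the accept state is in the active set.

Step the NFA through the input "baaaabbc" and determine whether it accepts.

Answer: ACCEPT

Derivation:
initial (ε-close {0}): {0,2}
'b' @ 1: {1,2,3,4}
'a' @ 2: {1,2,3,4}
'a' @ 3: {1,2,3,4}
'a' @ 4: {1,2,3,4}
'a' @ 5: {1,2,3,4}
'b' @ 6: {1,2,3,4,5,6}
'b' @ 7: {1,2,3,4,5,6}
'c' @ 8: {7}  [accepting]
end set {7} — state 7 in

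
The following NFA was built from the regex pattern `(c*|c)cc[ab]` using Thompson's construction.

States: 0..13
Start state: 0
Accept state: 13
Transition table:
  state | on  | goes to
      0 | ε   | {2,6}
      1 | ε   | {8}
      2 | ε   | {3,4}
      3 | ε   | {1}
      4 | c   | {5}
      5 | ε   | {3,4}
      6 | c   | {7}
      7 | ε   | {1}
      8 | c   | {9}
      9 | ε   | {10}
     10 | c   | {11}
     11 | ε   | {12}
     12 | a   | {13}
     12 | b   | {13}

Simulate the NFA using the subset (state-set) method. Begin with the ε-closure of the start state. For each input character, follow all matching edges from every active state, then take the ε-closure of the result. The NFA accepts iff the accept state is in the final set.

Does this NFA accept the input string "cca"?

start: ε-closure({0}) = {0,1,2,3,4,6,8}
'c' @ 1: {1,3,4,5,7,8,9,10}
'c' @ 2: {1,3,4,5,8,9,10,11,12}
'a' @ 3: {13}  [accepting]
final: {13}; accept 13 in set

Answer: ACCEPT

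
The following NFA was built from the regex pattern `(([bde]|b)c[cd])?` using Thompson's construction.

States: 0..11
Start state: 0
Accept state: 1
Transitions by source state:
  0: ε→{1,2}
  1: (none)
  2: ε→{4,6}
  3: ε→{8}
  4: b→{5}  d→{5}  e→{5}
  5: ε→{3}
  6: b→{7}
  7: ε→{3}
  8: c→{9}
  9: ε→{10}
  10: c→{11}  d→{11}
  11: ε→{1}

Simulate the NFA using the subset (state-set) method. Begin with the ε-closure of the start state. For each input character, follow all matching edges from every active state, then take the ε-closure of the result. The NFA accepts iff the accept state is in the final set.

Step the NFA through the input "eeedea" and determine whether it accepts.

start: ε-closure({0}) = {0,1,2,4,6}
'e' @ 1: {3,5,8}
'e' @ 2: {}  — no active states
rest 'edea' ignored (set empty)
after full input: {}  (accept=1 not in)

Answer: REJECT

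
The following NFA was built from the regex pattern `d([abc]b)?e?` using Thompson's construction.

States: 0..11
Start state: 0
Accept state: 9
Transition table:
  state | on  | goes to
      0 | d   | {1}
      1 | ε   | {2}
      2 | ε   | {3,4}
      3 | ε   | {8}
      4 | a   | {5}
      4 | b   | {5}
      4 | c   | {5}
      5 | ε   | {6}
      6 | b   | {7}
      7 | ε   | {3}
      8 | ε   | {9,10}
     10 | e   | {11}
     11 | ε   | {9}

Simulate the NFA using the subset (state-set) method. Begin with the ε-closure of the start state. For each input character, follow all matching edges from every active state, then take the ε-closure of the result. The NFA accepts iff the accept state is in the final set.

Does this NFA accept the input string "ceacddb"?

Answer: REJECT

Derivation:
S₀ = ε-closure({0}) = {0}
'c' @ 1: {}  — state set empty
rest 'eacddb' ignored (set empty)
after full input: {}  (accept=9 not in)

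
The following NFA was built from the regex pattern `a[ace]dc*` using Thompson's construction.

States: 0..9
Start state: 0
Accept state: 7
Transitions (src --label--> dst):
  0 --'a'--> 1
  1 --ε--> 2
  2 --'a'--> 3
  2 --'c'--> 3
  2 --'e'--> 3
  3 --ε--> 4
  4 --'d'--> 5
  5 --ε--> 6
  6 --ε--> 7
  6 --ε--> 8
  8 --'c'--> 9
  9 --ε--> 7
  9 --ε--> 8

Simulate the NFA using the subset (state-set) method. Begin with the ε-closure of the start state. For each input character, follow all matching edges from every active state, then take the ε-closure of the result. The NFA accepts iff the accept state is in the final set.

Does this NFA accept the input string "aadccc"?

Answer: ACCEPT

Derivation:
initial (ε-close {0}): {0}
'a' @ 1: {1,2}
'a' @ 2: {3,4}
'd' @ 3: {5,6,7,8}  ✓accept
'c' @ 4: {7,8,9}  ✓accept
'c' @ 5: {7,8,9}  ✓accept
'c' @ 6: {7,8,9}  ✓accept
after full input: {7,8,9}  (accept=7 in)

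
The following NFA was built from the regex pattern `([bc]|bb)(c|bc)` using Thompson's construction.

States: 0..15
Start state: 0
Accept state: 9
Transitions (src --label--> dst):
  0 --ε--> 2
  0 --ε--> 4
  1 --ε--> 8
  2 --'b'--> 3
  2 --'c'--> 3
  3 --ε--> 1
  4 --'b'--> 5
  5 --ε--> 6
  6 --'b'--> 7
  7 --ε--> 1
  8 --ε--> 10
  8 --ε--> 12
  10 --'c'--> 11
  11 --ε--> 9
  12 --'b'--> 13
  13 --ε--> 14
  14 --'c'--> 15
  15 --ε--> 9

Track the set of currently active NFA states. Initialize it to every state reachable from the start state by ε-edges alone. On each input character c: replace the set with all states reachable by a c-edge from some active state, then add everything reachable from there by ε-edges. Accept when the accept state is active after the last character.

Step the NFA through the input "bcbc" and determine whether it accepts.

S₀ = ε-closure({0}) = {0,2,4}
'b' @ 1: {1,3,5,6,8,10,12}
'c' @ 2: {9,11}  (accept∈set)
'b' @ 3: {}  — dead — no transitions
rest 'c' ignored (set empty)
after full input: {}  (accept=9 not in)

Answer: REJECT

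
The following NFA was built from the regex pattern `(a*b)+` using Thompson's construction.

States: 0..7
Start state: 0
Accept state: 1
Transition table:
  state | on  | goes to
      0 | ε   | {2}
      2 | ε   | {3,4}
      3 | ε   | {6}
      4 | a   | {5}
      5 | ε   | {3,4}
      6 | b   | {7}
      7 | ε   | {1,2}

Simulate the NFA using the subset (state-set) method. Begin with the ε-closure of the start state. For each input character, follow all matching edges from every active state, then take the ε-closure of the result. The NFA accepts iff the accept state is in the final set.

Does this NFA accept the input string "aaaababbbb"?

initial (ε-close {0}): {0,2,3,4,6}
'a' @ 1: {3,4,5,6}
'a' @ 2: {3,4,5,6}
'a' @ 3: {3,4,5,6}
'a' @ 4: {3,4,5,6}
'b' @ 5: {1,2,3,4,6,7}  (accept∈set)
'a' @ 6: {3,4,5,6}
'b' @ 7: {1,2,3,4,6,7}  (accept∈set)
'b' @ 8: {1,2,3,4,6,7}  (accept∈set)
'b' @ 9: {1,2,3,4,6,7}  (accept∈set)
'b' @ 10: {1,2,3,4,6,7}  (accept∈set)
after full input: {1,2,3,4,6,7}  (accept=1 in)

Answer: ACCEPT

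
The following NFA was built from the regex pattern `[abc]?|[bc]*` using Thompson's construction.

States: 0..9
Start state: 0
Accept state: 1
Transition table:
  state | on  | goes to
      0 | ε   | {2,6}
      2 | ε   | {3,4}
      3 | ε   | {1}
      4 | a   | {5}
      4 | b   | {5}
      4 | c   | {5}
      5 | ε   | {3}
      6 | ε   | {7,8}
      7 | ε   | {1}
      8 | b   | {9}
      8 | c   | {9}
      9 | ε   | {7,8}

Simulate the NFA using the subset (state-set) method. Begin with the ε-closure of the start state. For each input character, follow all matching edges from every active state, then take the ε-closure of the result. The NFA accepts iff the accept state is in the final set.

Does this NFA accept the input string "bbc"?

Answer: ACCEPT

Trace:
start: ε-closure({0}) = {0,1,2,3,4,6,7,8}
'b' @ 1: {1,3,5,7,8,9}  [accepting]
'b' @ 2: {1,7,8,9}  [accepting]
'c' @ 3: {1,7,8,9}  [accepting]
after full input: {1,7,8,9}  (accept=1 in)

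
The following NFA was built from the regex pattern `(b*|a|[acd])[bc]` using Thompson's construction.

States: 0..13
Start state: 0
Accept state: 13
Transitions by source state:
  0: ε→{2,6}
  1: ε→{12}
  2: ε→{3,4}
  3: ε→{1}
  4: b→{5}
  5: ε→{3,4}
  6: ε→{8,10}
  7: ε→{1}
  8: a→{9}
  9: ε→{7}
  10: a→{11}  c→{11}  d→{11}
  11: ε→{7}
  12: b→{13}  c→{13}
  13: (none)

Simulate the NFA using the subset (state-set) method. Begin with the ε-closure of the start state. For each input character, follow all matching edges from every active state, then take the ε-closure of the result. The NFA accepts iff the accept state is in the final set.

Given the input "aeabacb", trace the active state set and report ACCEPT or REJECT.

Answer: REJECT

Steps:
initial (ε-close {0}): {0,1,2,3,4,6,8,10,12}
'a' @ 1: {1,7,9,11,12}
'e' @ 2: {}  — dead — no transitions
rest 'abacb' ignored (set empty)
after full input: {}  (accept=13 not in)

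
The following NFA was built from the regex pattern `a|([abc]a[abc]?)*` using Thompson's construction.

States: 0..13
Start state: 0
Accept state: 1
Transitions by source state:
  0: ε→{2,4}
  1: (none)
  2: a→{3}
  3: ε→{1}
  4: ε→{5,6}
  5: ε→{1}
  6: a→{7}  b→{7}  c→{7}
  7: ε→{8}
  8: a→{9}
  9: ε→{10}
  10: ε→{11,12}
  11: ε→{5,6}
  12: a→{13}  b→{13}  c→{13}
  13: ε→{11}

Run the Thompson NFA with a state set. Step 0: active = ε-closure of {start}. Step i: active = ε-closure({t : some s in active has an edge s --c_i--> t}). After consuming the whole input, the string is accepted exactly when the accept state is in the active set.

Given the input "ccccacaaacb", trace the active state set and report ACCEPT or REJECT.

initial (ε-close {0}): {0,1,2,4,5,6}
'c' @ 1: {7,8}
'c' @ 2: {}  — no active states
rest 'ccacaaacb' ignored (set empty)
after full input: {}  (accept=1 not in)

Answer: REJECT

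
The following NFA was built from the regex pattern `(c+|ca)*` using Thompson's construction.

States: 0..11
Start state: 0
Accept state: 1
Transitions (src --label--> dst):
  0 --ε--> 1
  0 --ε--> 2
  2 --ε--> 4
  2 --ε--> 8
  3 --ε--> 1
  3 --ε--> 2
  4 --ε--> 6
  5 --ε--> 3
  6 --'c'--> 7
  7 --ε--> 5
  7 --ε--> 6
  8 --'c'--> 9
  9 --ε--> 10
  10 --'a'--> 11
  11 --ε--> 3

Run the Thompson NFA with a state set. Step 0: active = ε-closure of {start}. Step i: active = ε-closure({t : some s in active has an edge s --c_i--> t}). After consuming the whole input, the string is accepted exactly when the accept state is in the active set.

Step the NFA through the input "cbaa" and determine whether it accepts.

initial (ε-close {0}): {0,1,2,4,6,8}
'c' @ 1: {1,2,3,4,5,6,7,8,9,10}  ✓accept
'b' @ 2: {}  — dead — no transitions
rest 'aa' ignored (set empty)
final: {}; accept 1 not in set

Answer: REJECT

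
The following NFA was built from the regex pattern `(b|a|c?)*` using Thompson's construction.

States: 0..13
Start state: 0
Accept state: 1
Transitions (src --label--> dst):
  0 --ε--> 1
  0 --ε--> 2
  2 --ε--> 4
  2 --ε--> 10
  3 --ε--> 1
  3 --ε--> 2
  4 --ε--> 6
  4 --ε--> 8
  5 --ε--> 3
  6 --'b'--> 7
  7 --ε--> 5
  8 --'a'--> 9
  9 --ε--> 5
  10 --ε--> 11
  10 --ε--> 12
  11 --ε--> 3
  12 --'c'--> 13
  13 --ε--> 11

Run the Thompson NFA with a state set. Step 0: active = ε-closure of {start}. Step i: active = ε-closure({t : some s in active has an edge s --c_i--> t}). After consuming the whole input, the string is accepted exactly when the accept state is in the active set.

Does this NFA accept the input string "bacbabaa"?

initial (ε-close {0}): {0,1,2,3,4,6,8,10,11,12}
'b' @ 1: {1,2,3,4,5,6,7,8,10,11,12}  (accept∈set)
'a' @ 2: {1,2,3,4,5,6,8,9,10,11,12}  (accept∈set)
'c' @ 3: {1,2,3,4,6,8,10,11,12,13}  (accept∈set)
'b' @ 4: {1,2,3,4,5,6,7,8,10,11,12}  (accept∈set)
'a' @ 5: {1,2,3,4,5,6,8,9,10,11,12}  (accept∈set)
'b' @ 6: {1,2,3,4,5,6,7,8,10,11,12}  (accept∈set)
'a' @ 7: {1,2,3,4,5,6,8,9,10,11,12}  (accept∈set)
'a' @ 8: {1,2,3,4,5,6,8,9,10,11,12}  (accept∈set)
after full input: {1,2,3,4,5,6,8,9,10,11,12}  (accept=1 in)

Answer: ACCEPT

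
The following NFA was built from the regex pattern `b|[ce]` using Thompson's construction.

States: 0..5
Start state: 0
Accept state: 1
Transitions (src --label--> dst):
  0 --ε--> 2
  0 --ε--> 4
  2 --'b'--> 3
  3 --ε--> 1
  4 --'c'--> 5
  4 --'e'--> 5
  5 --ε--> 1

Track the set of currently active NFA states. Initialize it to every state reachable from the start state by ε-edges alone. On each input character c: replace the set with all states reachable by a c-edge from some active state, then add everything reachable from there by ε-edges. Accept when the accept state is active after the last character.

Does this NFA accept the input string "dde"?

Answer: REJECT

Trace:
start: ε-closure({0}) = {0,2,4}
'd' @ 1: {}  — dead — no transitions
rest 'de' ignored (set empty)
after full input: {}  (accept=1 not in)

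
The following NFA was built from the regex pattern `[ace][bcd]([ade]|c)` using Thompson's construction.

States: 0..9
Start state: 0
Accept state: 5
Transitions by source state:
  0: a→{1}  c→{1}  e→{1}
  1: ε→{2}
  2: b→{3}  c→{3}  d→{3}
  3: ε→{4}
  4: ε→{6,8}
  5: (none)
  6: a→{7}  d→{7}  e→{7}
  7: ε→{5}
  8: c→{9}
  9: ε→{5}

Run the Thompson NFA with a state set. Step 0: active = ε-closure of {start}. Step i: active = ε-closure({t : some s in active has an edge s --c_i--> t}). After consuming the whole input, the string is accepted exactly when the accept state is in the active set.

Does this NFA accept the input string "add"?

Answer: ACCEPT

Trace:
start: ε-closure({0}) = {0}
'a' @ 1: {1,2}
'd' @ 2: {3,4,6,8}
'd' @ 3: {5,7}  ✓accept
final: {5,7}; accept 5 in set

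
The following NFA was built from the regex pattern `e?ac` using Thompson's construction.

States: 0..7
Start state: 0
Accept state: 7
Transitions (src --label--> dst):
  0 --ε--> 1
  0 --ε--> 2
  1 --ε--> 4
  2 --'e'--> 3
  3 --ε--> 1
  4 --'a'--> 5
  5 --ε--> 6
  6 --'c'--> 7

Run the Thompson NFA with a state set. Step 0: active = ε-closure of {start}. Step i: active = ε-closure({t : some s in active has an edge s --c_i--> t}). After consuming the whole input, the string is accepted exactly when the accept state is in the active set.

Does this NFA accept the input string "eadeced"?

start: ε-closure({0}) = {0,1,2,4}
'e' @ 1: {1,3,4}
'a' @ 2: {5,6}
'd' @ 3: {}  — state set empty
rest 'eced' ignored (set empty)
end set {} — state 7 not in

Answer: REJECT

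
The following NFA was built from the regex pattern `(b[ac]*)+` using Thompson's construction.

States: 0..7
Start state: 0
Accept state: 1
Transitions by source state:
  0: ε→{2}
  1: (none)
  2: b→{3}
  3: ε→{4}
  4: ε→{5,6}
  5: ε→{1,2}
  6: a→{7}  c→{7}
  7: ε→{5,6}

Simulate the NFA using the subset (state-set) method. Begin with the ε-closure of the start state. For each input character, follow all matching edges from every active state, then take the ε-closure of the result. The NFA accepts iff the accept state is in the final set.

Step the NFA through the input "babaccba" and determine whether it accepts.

initial (ε-close {0}): {0,2}
'b' @ 1: {1,2,3,4,5,6}  ✓accept
'a' @ 2: {1,2,5,6,7}  ✓accept
'b' @ 3: {1,2,3,4,5,6}  ✓accept
'a' @ 4: {1,2,5,6,7}  ✓accept
'c' @ 5: {1,2,5,6,7}  ✓accept
'c' @ 6: {1,2,5,6,7}  ✓accept
'b' @ 7: {1,2,3,4,5,6}  ✓accept
'a' @ 8: {1,2,5,6,7}  ✓accept
after full input: {1,2,5,6,7}  (accept=1 in)

Answer: ACCEPT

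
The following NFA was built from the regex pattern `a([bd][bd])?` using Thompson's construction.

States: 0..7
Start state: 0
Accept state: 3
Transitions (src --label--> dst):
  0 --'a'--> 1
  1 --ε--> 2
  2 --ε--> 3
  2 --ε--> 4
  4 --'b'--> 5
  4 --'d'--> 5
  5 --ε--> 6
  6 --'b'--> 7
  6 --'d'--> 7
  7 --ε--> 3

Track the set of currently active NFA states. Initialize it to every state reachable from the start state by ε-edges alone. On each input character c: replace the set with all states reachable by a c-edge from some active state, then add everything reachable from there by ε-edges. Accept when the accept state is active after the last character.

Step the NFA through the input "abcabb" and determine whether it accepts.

Answer: REJECT

Derivation:
initial (ε-close {0}): {0}
'a' @ 1: {1,2,3,4}  (accept∈set)
'b' @ 2: {5,6}
'c' @ 3: {}  — no active states
rest 'abb' ignored (set empty)
end set {} — state 3 not in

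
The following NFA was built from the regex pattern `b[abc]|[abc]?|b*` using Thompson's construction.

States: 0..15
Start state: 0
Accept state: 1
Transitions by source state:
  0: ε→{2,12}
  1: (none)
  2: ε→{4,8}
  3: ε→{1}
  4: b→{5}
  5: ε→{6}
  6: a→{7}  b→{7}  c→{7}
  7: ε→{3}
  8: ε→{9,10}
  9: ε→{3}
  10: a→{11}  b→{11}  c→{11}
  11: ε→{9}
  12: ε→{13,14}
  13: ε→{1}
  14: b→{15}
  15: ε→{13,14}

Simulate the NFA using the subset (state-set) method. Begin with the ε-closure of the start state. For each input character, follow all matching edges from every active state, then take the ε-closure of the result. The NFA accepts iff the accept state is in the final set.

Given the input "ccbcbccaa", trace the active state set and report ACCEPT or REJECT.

start: ε-closure({0}) = {0,1,2,3,4,8,9,10,12,13,14}
'c' @ 1: {1,3,9,11}  [accepting]
'c' @ 2: {}  — dead — no transitions
rest 'bcbccaa' ignored (set empty)
end set {} — state 1 not in

Answer: REJECT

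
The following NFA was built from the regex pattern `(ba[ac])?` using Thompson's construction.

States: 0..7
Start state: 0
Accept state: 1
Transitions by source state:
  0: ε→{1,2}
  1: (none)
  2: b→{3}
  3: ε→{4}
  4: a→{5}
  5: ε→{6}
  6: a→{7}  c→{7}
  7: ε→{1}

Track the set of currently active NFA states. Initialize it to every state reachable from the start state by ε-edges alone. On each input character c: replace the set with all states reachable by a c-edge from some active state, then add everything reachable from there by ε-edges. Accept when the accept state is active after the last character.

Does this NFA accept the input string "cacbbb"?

S₀ = ε-closure({0}) = {0,1,2}
'c' @ 1: {}  — no active states
rest 'acbbb' ignored (set empty)
final: {}; accept 1 not in set

Answer: REJECT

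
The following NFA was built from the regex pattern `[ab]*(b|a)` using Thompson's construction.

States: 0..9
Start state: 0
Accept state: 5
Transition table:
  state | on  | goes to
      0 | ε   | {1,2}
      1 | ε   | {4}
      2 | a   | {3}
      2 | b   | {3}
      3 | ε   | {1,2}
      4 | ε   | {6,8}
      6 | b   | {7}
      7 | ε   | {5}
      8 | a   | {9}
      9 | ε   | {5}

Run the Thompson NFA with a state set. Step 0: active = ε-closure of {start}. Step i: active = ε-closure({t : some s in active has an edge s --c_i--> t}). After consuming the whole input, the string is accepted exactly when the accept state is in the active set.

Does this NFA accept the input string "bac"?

Answer: REJECT

Steps:
S₀ = ε-closure({0}) = {0,1,2,4,6,8}
'b' @ 1: {1,2,3,4,5,6,7,8}  (accept∈set)
'a' @ 2: {1,2,3,4,5,6,8,9}  (accept∈set)
'c' @ 3: {}  — dead — no transitions
after full input: {}  (accept=5 not in)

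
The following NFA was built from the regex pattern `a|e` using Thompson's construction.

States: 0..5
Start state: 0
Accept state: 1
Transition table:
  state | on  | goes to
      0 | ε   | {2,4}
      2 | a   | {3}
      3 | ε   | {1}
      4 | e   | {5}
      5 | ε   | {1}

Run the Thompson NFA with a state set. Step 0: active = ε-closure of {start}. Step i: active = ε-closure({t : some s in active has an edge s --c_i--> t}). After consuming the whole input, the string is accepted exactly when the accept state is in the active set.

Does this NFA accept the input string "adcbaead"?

Answer: REJECT

Steps:
S₀ = ε-closure({0}) = {0,2,4}
'a' @ 1: {1,3}  ✓accept
'd' @ 2: {}  — state set empty
rest 'cbaead' ignored (set empty)
after full input: {}  (accept=1 not in)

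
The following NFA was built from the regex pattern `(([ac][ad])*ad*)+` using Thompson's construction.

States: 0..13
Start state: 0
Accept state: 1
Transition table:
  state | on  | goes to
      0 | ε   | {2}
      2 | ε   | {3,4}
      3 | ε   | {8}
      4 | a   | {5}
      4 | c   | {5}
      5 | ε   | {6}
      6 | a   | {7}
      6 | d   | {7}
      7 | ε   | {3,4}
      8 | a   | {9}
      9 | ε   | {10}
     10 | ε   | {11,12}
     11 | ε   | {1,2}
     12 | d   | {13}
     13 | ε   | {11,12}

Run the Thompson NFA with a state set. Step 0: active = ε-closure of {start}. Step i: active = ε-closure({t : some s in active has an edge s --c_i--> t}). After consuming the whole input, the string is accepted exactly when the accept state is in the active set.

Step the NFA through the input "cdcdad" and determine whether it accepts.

Answer: ACCEPT

Derivation:
start: ε-closure({0}) = {0,2,3,4,8}
'c' @ 1: {5,6}
'd' @ 2: {3,4,7,8}
'c' @ 3: {5,6}
'd' @ 4: {3,4,7,8}
'a' @ 5: {1,2,3,4,5,6,8,9,10,11,12}  (accept∈set)
'd' @ 6: {1,2,3,4,7,8,11,12,13}  (accept∈set)
final: {1,2,3,4,7,8,11,12,13}; accept 1 in set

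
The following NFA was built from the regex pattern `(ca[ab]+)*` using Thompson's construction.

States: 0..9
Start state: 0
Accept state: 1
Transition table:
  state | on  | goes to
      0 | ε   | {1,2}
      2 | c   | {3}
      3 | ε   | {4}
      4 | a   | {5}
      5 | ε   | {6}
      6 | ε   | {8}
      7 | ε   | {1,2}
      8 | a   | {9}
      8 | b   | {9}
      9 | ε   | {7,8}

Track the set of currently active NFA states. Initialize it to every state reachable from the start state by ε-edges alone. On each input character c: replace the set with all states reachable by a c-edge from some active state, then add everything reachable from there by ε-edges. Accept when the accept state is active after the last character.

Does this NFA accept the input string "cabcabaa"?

Answer: ACCEPT

Steps:
S₀ = ε-closure({0}) = {0,1,2}
'c' @ 1: {3,4}
'a' @ 2: {5,6,8}
'b' @ 3: {1,2,7,8,9}  ✓accept
'c' @ 4: {3,4}
'a' @ 5: {5,6,8}
'b' @ 6: {1,2,7,8,9}  ✓accept
'a' @ 7: {1,2,7,8,9}  ✓accept
'a' @ 8: {1,2,7,8,9}  ✓accept
after full input: {1,2,7,8,9}  (accept=1 in)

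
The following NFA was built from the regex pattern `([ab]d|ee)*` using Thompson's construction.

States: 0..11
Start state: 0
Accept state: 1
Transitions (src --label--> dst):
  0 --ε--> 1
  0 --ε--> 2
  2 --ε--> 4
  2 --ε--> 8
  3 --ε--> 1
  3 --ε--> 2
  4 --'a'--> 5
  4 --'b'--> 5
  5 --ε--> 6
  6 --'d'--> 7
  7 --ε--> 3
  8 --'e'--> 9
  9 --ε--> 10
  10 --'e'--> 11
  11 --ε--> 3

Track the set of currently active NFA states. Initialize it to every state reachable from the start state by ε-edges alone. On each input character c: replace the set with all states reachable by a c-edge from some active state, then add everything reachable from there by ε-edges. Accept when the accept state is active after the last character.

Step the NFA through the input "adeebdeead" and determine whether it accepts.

Answer: ACCEPT

Derivation:
S₀ = ε-closure({0}) = {0,1,2,4,8}
'a' @ 1: {5,6}
'd' @ 2: {1,2,3,4,7,8}  ✓accept
'e' @ 3: {9,10}
'e' @ 4: {1,2,3,4,8,11}  ✓accept
'b' @ 5: {5,6}
'd' @ 6: {1,2,3,4,7,8}  ✓accept
'e' @ 7: {9,10}
'e' @ 8: {1,2,3,4,8,11}  ✓accept
'a' @ 9: {5,6}
'd' @ 10: {1,2,3,4,7,8}  ✓accept
end set {1,2,3,4,7,8} — state 1 in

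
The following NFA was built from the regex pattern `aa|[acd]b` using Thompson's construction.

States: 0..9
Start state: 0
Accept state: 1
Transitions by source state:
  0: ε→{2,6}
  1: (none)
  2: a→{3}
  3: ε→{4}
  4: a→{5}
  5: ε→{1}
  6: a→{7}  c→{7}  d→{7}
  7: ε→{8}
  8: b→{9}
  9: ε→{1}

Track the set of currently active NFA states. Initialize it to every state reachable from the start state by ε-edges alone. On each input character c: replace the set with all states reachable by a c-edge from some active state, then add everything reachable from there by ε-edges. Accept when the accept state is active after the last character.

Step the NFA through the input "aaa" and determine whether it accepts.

S₀ = ε-closure({0}) = {0,2,6}
'a' @ 1: {3,4,7,8}
'a' @ 2: {1,5}  (accept∈set)
'a' @ 3: {}  — state set empty
end set {} — state 1 not in

Answer: REJECT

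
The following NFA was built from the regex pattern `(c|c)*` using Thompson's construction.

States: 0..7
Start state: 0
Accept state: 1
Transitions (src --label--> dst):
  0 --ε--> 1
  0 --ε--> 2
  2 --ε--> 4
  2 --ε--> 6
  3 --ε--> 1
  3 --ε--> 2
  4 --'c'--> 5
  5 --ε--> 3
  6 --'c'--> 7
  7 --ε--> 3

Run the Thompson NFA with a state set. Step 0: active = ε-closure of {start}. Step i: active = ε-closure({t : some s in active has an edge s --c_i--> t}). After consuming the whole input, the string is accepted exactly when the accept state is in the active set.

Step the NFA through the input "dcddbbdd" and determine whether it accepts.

Answer: REJECT

Steps:
S₀ = ε-closure({0}) = {0,1,2,4,6}
'd' @ 1: {}  — dead — no transitions
rest 'cddbbdd' ignored (set empty)
end set {} — state 1 not in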